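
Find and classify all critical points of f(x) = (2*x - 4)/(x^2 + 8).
f'(x) = 2*(x^2 - 2*x*(x - 2) + 8)/(x^2 + 8)^2

Solve f'(x) = 0:
  f'(x) = -2*(x^2 - 4*x - 8)/(x^2 + 8)^2; the denominator is positive wherever f is defined, so f'(x) = 0 ⇔ -2*x^2 + 8*x + 16 = 0.
  Factor: -2*x^2 + 8*x + 16 = -2*(x^2 - 4*x - 8); x^2 - 4*x - 8 = 0 has no rational roots; quadratic formula: x = (4 ± √48)/2.
  ⇒ x = 2 - 2*sqrt(3) ≈ -1.4641, 2 + 2*sqrt(3) ≈ 5.4641

f''(x) = 4*(4*x^2*(x - 2) + (2 - 3*x)*(x^2 + 8))/(x^2 + 8)^3
Second-derivative test at each critical point:
  f''(-1.4641) = 0.1347 > 0 → local minimum
  f''(5.4641) = -0.0097 < 0 → local maximum

Critical points: x = 2 - 2*sqrt(3) ≈ -1.4641 (local minimum); x = 2 + 2*sqrt(3) ≈ 5.4641 (local maximum)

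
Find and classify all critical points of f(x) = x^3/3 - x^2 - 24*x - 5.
f'(x) = x^2 - 2*x - 24

Solve f'(x) = 0:
  Factor: x^2 - 2*x - 24 = (x - 6)*(x + 4) = 0.
  ⇒ x = -4, 6

f''(x) = 2*x - 2
Second-derivative test at each critical point:
  f''(-4) = -10 < 0 → local maximum
  f''(6) = 10 > 0 → local minimum

Critical points: x = -4 (local maximum); x = 6 (local minimum)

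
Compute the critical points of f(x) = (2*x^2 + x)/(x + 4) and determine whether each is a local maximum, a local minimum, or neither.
f'(x) = 2*(x^2 + 8*x + 2)/(x^2 + 8*x + 16)

Solve f'(x) = 0:
  f'(x) = 2*(x^2 + 8*x + 2)/(x + 4)^2; the denominator is positive wherever f is defined, so f'(x) = 0 ⇔ 2*x^2 + 16*x + 4 = 0.
  Factor: 2*x^2 + 16*x + 4 = 2*(x^2 + 8*x + 2); x^2 + 8*x + 2 = 0 has no rational roots; quadratic formula: x = (-8 ± √56)/2.
  ⇒ x = -4 - sqrt(14) ≈ -7.7417, -4 + sqrt(14) ≈ -0.2583

f''(x) = 56/(x^3 + 12*x^2 + 48*x + 64)
Second-derivative test at each critical point:
  f''(-7.7417) = -1.0690 < 0 → local maximum
  f''(-0.2583) = 1.0690 > 0 → local minimum

Critical points: x = -4 - sqrt(14) ≈ -7.7417 (local maximum); x = -4 + sqrt(14) ≈ -0.2583 (local minimum)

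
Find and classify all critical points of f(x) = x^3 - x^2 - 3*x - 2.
f'(x) = 3*x^2 - 2*x - 3

Solve f'(x) = 0:
  3*x^2 - 2*x - 3 = 0 has no rational roots; quadratic formula: x = (2 ± √40)/6.
  ⇒ x = 1/3 - sqrt(10)/3 ≈ -0.7208, 1/3 + sqrt(10)/3 ≈ 1.3874

f''(x) = 6*x - 2
Second-derivative test at each critical point:
  f''(-0.7208) = -6.3246 < 0 → local maximum
  f''(1.3874) = 6.3246 > 0 → local minimum

Critical points: x = 1/3 - sqrt(10)/3 ≈ -0.7208 (local maximum); x = 1/3 + sqrt(10)/3 ≈ 1.3874 (local minimum)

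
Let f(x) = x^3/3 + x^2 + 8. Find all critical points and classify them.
f'(x) = x*(x + 2)

Solve f'(x) = 0:
  Factor: x^2 + 2*x = x*(x + 2) = 0.
  ⇒ x = -2, 0

f''(x) = 2*x + 2
Second-derivative test at each critical point:
  f''(-2) = -2 < 0 → local maximum
  f''(0) = 2 > 0 → local minimum

Critical points: x = -2 (local maximum); x = 0 (local minimum)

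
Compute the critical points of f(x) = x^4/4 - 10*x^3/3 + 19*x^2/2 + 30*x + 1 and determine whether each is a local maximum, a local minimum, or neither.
f'(x) = x^3 - 10*x^2 + 19*x + 30

Solve f'(x) = 0:
  Factor: x^3 - 10*x^2 + 19*x + 30 = (x - 6)*(x - 5)*(x + 1) = 0.
  ⇒ x = -1, 5, 6

f''(x) = 3*x^2 - 20*x + 19
Second-derivative test at each critical point:
  f''(-1) = 42 > 0 → local minimum
  f''(5) = -6 < 0 → local maximum
  f''(6) = 7 > 0 → local minimum

Critical points: x = -1 (local minimum); x = 5 (local maximum); x = 6 (local minimum)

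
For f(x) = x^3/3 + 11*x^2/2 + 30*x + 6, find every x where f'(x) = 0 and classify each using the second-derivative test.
f'(x) = x^2 + 11*x + 30

Solve f'(x) = 0:
  Factor: x^2 + 11*x + 30 = (x + 5)*(x + 6) = 0.
  ⇒ x = -6, -5

f''(x) = 2*x + 11
Second-derivative test at each critical point:
  f''(-6) = -1 < 0 → local maximum
  f''(-5) = 1 > 0 → local minimum

Critical points: x = -6 (local maximum); x = -5 (local minimum)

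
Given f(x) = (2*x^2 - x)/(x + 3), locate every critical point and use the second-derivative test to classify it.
f'(x) = (2*x^2 + 12*x - 3)/(x^2 + 6*x + 9)

Solve f'(x) = 0:
  f'(x) = (2*x^2 + 12*x - 3)/(x + 3)^2; the denominator is positive wherever f is defined, so f'(x) = 0 ⇔ 2*x^2 + 12*x - 3 = 0.
  2*x^2 + 12*x - 3 = 0 has no rational roots; quadratic formula: x = (-12 ± √168)/4.
  ⇒ x = -sqrt(42)/2 - 3 ≈ -6.2404, -3 + sqrt(42)/2 ≈ 0.2404

f''(x) = 42/(x^3 + 9*x^2 + 27*x + 27)
Second-derivative test at each critical point:
  f''(-6.2404) = -1.2344 < 0 → local maximum
  f''(0.2404) = 1.2344 > 0 → local minimum

Critical points: x = -sqrt(42)/2 - 3 ≈ -6.2404 (local maximum); x = -3 + sqrt(42)/2 ≈ 0.2404 (local minimum)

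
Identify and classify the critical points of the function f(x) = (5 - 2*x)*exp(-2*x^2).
f'(x) = 2*(2*x*(2*x - 5) - 1)*exp(-2*x^2)

Solve f'(x) = 0:
  f'(x) = (8*x^2 - 20*x - 2)·exp(-2*x^2) and exp(-2*x^2) > 0 for every x, so f'(x) = 0 ⇔ 8*x^2 - 20*x - 2 = 0.
  Factor: 8*x^2 - 20*x - 2 = 2*(4*x^2 - 10*x - 1); 4*x^2 - 10*x - 1 = 0 has no rational roots; quadratic formula: x = (10 ± √116)/8.
  ⇒ x = 5/4 - sqrt(29)/4 ≈ -0.0963, 5/4 + sqrt(29)/4 ≈ 2.5963

f''(x) = 4*(4*x^2*(5 - 2*x) + 6*x - 5)*exp(-2*x^2)
Second-derivative test at each critical point:
  f''(-0.0963) = -21.1449 < 0 → local maximum
  f''(2.5963) = 3.008e-05 > 0 → local minimum

Critical points: x = 5/4 - sqrt(29)/4 ≈ -0.0963 (local maximum); x = 5/4 + sqrt(29)/4 ≈ 2.5963 (local minimum)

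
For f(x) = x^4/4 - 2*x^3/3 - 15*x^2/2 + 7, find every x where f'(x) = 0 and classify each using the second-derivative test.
f'(x) = x*(x^2 - 2*x - 15)

Solve f'(x) = 0:
  Factor: x^3 - 2*x^2 - 15*x = x*(x - 5)*(x + 3) = 0.
  ⇒ x = -3, 0, 5

f''(x) = 3*x^2 - 4*x - 15
Second-derivative test at each critical point:
  f''(-3) = 24 > 0 → local minimum
  f''(0) = -15 < 0 → local maximum
  f''(5) = 40 > 0 → local minimum

Critical points: x = -3 (local minimum); x = 0 (local maximum); x = 5 (local minimum)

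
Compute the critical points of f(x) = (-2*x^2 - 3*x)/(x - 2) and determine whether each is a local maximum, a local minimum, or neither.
f'(x) = 2*(-x^2 + 4*x + 3)/(x^2 - 4*x + 4)

Solve f'(x) = 0:
  f'(x) = -2*(x^2 - 4*x - 3)/(x - 2)^2; the denominator is positive wherever f is defined, so f'(x) = 0 ⇔ -2*x^2 + 8*x + 6 = 0.
  Factor: -2*x^2 + 8*x + 6 = -2*(x^2 - 4*x - 3); x^2 - 4*x - 3 = 0 has no rational roots; quadratic formula: x = (4 ± √28)/2.
  ⇒ x = 2 - sqrt(7) ≈ -0.6458, 2 + sqrt(7) ≈ 4.6458

f''(x) = -28/(x^3 - 6*x^2 + 12*x - 8)
Second-derivative test at each critical point:
  f''(-0.6458) = 1.5119 > 0 → local minimum
  f''(4.6458) = -1.5119 < 0 → local maximum

Critical points: x = 2 - sqrt(7) ≈ -0.6458 (local minimum); x = 2 + sqrt(7) ≈ 4.6458 (local maximum)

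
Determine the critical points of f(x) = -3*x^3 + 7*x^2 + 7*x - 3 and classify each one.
f'(x) = -9*x^2 + 14*x + 7

Solve f'(x) = 0:
  9*x^2 - 14*x - 7 = 0 has no rational roots; quadratic formula: x = (14 ± √448)/18.
  ⇒ x = 7/9 - 4*sqrt(7)/9 ≈ -0.3981, 7/9 + 4*sqrt(7)/9 ≈ 1.9537

f''(x) = 14 - 18*x
Second-derivative test at each critical point:
  f''(-0.3981) = 21.1660 > 0 → local minimum
  f''(1.9537) = -21.1660 < 0 → local maximum

Critical points: x = 7/9 - 4*sqrt(7)/9 ≈ -0.3981 (local minimum); x = 7/9 + 4*sqrt(7)/9 ≈ 1.9537 (local maximum)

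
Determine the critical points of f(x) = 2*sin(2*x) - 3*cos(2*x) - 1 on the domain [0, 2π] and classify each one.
f'(x) = 6*sin(2*x) + 4*cos(2*x)

Solve f'(x) = 0 on [0, 2π]:
  f'(x) = 0 ⇔ 2*cos(2*x) = -3*sin(2*x) ⇔ tan(2*x) = -2/3, i.e. 2*x = arctan(-2/3) + nπ; keep the solutions lying in [0, 2π].
  ⇒ x = -atan(2/3)/2 + pi/2 ≈ 1.2768, pi - atan(2/3)/2 ≈ 2.8476, -atan(2/3)/2 + 3*pi/2 ≈ 4.4184, -atan(2/3)/2 + 2*pi ≈ 5.9892

f''(x) = -8*sin(2*x) + 12*cos(2*x)
Second-derivative test at each critical point:
  f''(1.2768) = -14.4222 < 0 → local maximum
  f''(2.8476) = 14.4222 > 0 → local minimum
  f''(4.4184) = -14.4222 < 0 → local maximum
  f''(5.9892) = 14.4222 > 0 → local minimum

Critical points: x = -atan(2/3)/2 + pi/2 ≈ 1.2768 (local maximum); x = pi - atan(2/3)/2 ≈ 2.8476 (local minimum); x = -atan(2/3)/2 + 3*pi/2 ≈ 4.4184 (local maximum); x = -atan(2/3)/2 + 2*pi ≈ 5.9892 (local minimum)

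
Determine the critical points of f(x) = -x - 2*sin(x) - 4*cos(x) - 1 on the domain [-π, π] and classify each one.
f'(x) = 4*sin(x) - 2*cos(x) - 1

Solve f'(x) = 0 on [-π, π]:
  f'(x) = 0 ⇔ 4*sin(x) - 2*cos(x) = 1. Write the left side as R·cos(x + φ) with R = √((-2)² + (-4)²) = 2*sqrt(5), cos φ = -sqrt(5)/5, sin φ = -2*sqrt(5)/5; then cos(x + φ) = sqrt(5)/10. Solve for x and keep the solutions lying in [-π, π].
  ⇒ x = -pi + atan((2 - sqrt(19))/(-2*sqrt(19) - 1)) ≈ -2.9035, atan((2 + sqrt(19))/(-1 + 2*sqrt(19))) ≈ 0.6892

f''(x) = 2*sin(x) + 4*cos(x)
Second-derivative test at each critical point:
  f''(-2.9035) = -4.3589 < 0 → local maximum
  f''(0.6892) = 4.3589 > 0 → local minimum

Critical points: x = -pi + atan((2 - sqrt(19))/(-2*sqrt(19) - 1)) ≈ -2.9035 (local maximum); x = atan((2 + sqrt(19))/(-1 + 2*sqrt(19))) ≈ 0.6892 (local minimum)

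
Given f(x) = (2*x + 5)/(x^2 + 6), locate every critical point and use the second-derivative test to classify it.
f'(x) = 2*(-x^2 - 5*x + 6)/(x^4 + 12*x^2 + 36)

Solve f'(x) = 0:
  f'(x) = -2*(x - 1)*(x + 6)/(x^2 + 6)^2; the denominator is positive wherever f is defined, so f'(x) = 0 ⇔ -2*x^2 - 10*x + 12 = 0.
  Factor: -2*x^2 - 10*x + 12 = -2*(x - 1)*(x + 6) = 0.
  ⇒ x = -6, 1

f''(x) = 2*(4*x^2*(2*x + 5) - (6*x + 5)*(x^2 + 6))/(x^2 + 6)^3
Second-derivative test at each critical point:
  f''(-6) = 1/126 > 0 → local minimum
  f''(1) = -2/7 < 0 → local maximum

Critical points: x = -6 (local minimum); x = 1 (local maximum)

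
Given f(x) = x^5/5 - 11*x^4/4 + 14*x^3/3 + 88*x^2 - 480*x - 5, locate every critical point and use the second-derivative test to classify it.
f'(x) = x^4 - 11*x^3 + 14*x^2 + 176*x - 480

Solve f'(x) = 0:
  Factor: x^4 - 11*x^3 + 14*x^2 + 176*x - 480 = (x - 6)*(x - 5)*(x - 4)*(x + 4) = 0.
  ⇒ x = -4, 4, 5, 6

f''(x) = 4*x^3 - 33*x^2 + 28*x + 176
Second-derivative test at each critical point:
  f''(-4) = -720 < 0 → local maximum
  f''(4) = 16 > 0 → local minimum
  f''(5) = -9 < 0 → local maximum
  f''(6) = 20 > 0 → local minimum

Critical points: x = -4 (local maximum); x = 4 (local minimum); x = 5 (local maximum); x = 6 (local minimum)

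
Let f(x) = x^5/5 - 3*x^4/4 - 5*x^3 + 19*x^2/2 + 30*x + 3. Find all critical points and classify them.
f'(x) = x^4 - 3*x^3 - 15*x^2 + 19*x + 30

Solve f'(x) = 0:
  Factor: x^4 - 3*x^3 - 15*x^2 + 19*x + 30 = (x - 5)*(x - 2)*(x + 1)*(x + 3) = 0.
  ⇒ x = -3, -1, 2, 5

f''(x) = 4*x^3 - 9*x^2 - 30*x + 19
Second-derivative test at each critical point:
  f''(-3) = -80 < 0 → local maximum
  f''(-1) = 36 > 0 → local minimum
  f''(2) = -45 < 0 → local maximum
  f''(5) = 144 > 0 → local minimum

Critical points: x = -3 (local maximum); x = -1 (local minimum); x = 2 (local maximum); x = 5 (local minimum)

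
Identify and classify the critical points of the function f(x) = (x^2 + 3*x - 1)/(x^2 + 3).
f'(x) = (-3*x^2 + 8*x + 9)/(x^4 + 6*x^2 + 9)

Solve f'(x) = 0:
  f'(x) = -(3*x^2 - 8*x - 9)/(x^2 + 3)^2; the denominator is positive wherever f is defined, so f'(x) = 0 ⇔ -3*x^2 + 8*x + 9 = 0.
  3*x^2 - 8*x - 9 = 0 has no rational roots; quadratic formula: x = (8 ± √172)/6.
  ⇒ x = 4/3 - sqrt(43)/3 ≈ -0.8525, 4/3 + sqrt(43)/3 ≈ 3.5191

f''(x) = 6*(x^3 - 4*x^2 - 9*x + 4)/(x^6 + 9*x^4 + 27*x^2 + 27)
Second-derivative test at each critical point:
  f''(-0.8525) = 0.9443 > 0 → local minimum
  f''(3.5191) = -0.0554 < 0 → local maximum

Critical points: x = 4/3 - sqrt(43)/3 ≈ -0.8525 (local minimum); x = 4/3 + sqrt(43)/3 ≈ 3.5191 (local maximum)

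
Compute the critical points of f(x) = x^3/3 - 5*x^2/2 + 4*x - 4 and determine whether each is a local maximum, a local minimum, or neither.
f'(x) = x^2 - 5*x + 4

Solve f'(x) = 0:
  Factor: x^2 - 5*x + 4 = (x - 4)*(x - 1) = 0.
  ⇒ x = 1, 4

f''(x) = 2*x - 5
Second-derivative test at each critical point:
  f''(1) = -3 < 0 → local maximum
  f''(4) = 3 > 0 → local minimum

Critical points: x = 1 (local maximum); x = 4 (local minimum)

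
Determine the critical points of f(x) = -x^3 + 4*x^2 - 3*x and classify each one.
f'(x) = -3*x^2 + 8*x - 3

Solve f'(x) = 0:
  3*x^2 - 8*x + 3 = 0 has no rational roots; quadratic formula: x = (8 ± √28)/6.
  ⇒ x = 4/3 - sqrt(7)/3 ≈ 0.4514, sqrt(7)/3 + 4/3 ≈ 2.2153

f''(x) = 8 - 6*x
Second-derivative test at each critical point:
  f''(0.4514) = 5.2915 > 0 → local minimum
  f''(2.2153) = -5.2915 < 0 → local maximum

Critical points: x = 4/3 - sqrt(7)/3 ≈ 0.4514 (local minimum); x = sqrt(7)/3 + 4/3 ≈ 2.2153 (local maximum)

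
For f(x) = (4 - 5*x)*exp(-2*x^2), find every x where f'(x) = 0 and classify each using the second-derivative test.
f'(x) = (4*x*(5*x - 4) - 5)*exp(-2*x^2)

Solve f'(x) = 0:
  f'(x) = (20*x^2 - 16*x - 5)·exp(-2*x^2) and exp(-2*x^2) > 0 for every x, so f'(x) = 0 ⇔ 20*x^2 - 16*x - 5 = 0.
  20*x^2 - 16*x - 5 = 0 has no rational roots; quadratic formula: x = (16 ± √656)/40.
  ⇒ x = 2/5 - sqrt(41)/10 ≈ -0.2403, 2/5 + sqrt(41)/10 ≈ 1.0403

f''(x) = 4*(4*x^2*(4 - 5*x) + 15*x - 4)*exp(-2*x^2)
Second-derivative test at each critical point:
  f''(-0.2403) = -22.8187 < 0 → local maximum
  f''(1.0403) = 2.9405 > 0 → local minimum

Critical points: x = 2/5 - sqrt(41)/10 ≈ -0.2403 (local maximum); x = 2/5 + sqrt(41)/10 ≈ 1.0403 (local minimum)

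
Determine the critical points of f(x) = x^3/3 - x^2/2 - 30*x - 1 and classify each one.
f'(x) = x^2 - x - 30

Solve f'(x) = 0:
  Factor: x^2 - x - 30 = (x - 6)*(x + 5) = 0.
  ⇒ x = -5, 6

f''(x) = 2*x - 1
Second-derivative test at each critical point:
  f''(-5) = -11 < 0 → local maximum
  f''(6) = 11 > 0 → local minimum

Critical points: x = -5 (local maximum); x = 6 (local minimum)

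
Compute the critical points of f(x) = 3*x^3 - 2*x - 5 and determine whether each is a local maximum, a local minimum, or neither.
f'(x) = 9*x^2 - 2

Solve f'(x) = 0:
  9*x^2 - 2 = 0 has no rational roots; quadratic formula: x = (0 ± √72)/18.
  ⇒ x = -sqrt(2)/3 ≈ -0.4714, sqrt(2)/3 ≈ 0.4714

f''(x) = 18*x
Second-derivative test at each critical point:
  f''(-0.4714) = -8.4853 < 0 → local maximum
  f''(0.4714) = 8.4853 > 0 → local minimum

Critical points: x = -sqrt(2)/3 ≈ -0.4714 (local maximum); x = sqrt(2)/3 ≈ 0.4714 (local minimum)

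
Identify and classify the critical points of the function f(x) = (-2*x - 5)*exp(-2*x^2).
f'(x) = 2*(2*x*(2*x + 5) - 1)*exp(-2*x^2)

Solve f'(x) = 0:
  f'(x) = (8*x^2 + 20*x - 2)·exp(-2*x^2) and exp(-2*x^2) > 0 for every x, so f'(x) = 0 ⇔ 8*x^2 + 20*x - 2 = 0.
  Factor: 8*x^2 + 20*x - 2 = 2*(4*x^2 + 10*x - 1); 4*x^2 + 10*x - 1 = 0 has no rational roots; quadratic formula: x = (-10 ± √116)/8.
  ⇒ x = -sqrt(29)/4 - 5/4 ≈ -2.5963, -5/4 + sqrt(29)/4 ≈ 0.0963

f''(x) = 4*(-8*x^3 - 20*x^2 + 6*x + 5)*exp(-2*x^2)
Second-derivative test at each critical point:
  f''(-2.5963) = -3.008e-05 < 0 → local maximum
  f''(0.0963) = 21.1449 > 0 → local minimum

Critical points: x = -sqrt(29)/4 - 5/4 ≈ -2.5963 (local maximum); x = -5/4 + sqrt(29)/4 ≈ 0.0963 (local minimum)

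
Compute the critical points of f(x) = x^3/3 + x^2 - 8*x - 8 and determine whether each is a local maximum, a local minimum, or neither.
f'(x) = x^2 + 2*x - 8

Solve f'(x) = 0:
  Factor: x^2 + 2*x - 8 = (x - 2)*(x + 4) = 0.
  ⇒ x = -4, 2

f''(x) = 2*x + 2
Second-derivative test at each critical point:
  f''(-4) = -6 < 0 → local maximum
  f''(2) = 6 > 0 → local minimum

Critical points: x = -4 (local maximum); x = 2 (local minimum)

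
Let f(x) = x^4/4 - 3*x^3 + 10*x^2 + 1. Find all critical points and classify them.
f'(x) = x*(x^2 - 9*x + 20)

Solve f'(x) = 0:
  Factor: x^3 - 9*x^2 + 20*x = x*(x - 5)*(x - 4) = 0.
  ⇒ x = 0, 4, 5

f''(x) = 3*x^2 - 18*x + 20
Second-derivative test at each critical point:
  f''(0) = 20 > 0 → local minimum
  f''(4) = -4 < 0 → local maximum
  f''(5) = 5 > 0 → local minimum

Critical points: x = 0 (local minimum); x = 4 (local maximum); x = 5 (local minimum)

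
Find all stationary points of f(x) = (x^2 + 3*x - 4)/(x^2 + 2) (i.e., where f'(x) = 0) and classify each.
f'(x) = 3*(-x^2 + 4*x + 2)/(x^4 + 4*x^2 + 4)

Solve f'(x) = 0:
  f'(x) = -3*(x^2 - 4*x - 2)/(x^2 + 2)^2; the denominator is positive wherever f is defined, so f'(x) = 0 ⇔ -3*x^2 + 12*x + 6 = 0.
  Factor: -3*x^2 + 12*x + 6 = -3*(x^2 - 4*x - 2); x^2 - 4*x - 2 = 0 has no rational roots; quadratic formula: x = (4 ± √24)/2.
  ⇒ x = 2 - sqrt(6) ≈ -0.4495, 2 + sqrt(6) ≈ 4.4495

f''(x) = 6*(x^3 - 6*x^2 - 6*x + 4)/(x^6 + 6*x^4 + 12*x^2 + 8)
Second-derivative test at each critical point:
  f''(-0.4495) = 3.0309 > 0 → local minimum
  f''(4.4495) = -0.0309 < 0 → local maximum

Critical points: x = 2 - sqrt(6) ≈ -0.4495 (local minimum); x = 2 + sqrt(6) ≈ 4.4495 (local maximum)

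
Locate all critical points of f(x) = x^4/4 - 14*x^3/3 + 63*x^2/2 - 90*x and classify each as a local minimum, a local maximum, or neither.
f'(x) = x^3 - 14*x^2 + 63*x - 90

Solve f'(x) = 0:
  Factor: x^3 - 14*x^2 + 63*x - 90 = (x - 6)*(x - 5)*(x - 3) = 0.
  ⇒ x = 3, 5, 6

f''(x) = 3*x^2 - 28*x + 63
Second-derivative test at each critical point:
  f''(3) = 6 > 0 → local minimum
  f''(5) = -2 < 0 → local maximum
  f''(6) = 3 > 0 → local minimum

Critical points: x = 3 (local minimum); x = 5 (local maximum); x = 6 (local minimum)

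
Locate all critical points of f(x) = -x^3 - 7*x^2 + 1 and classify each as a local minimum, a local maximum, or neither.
f'(x) = x*(-3*x - 14)

Solve f'(x) = 0:
  Factor: -3*x^2 - 14*x = -x*(3*x + 14) = 0.
  ⇒ x = -14/3, 0

f''(x) = -6*x - 14
Second-derivative test at each critical point:
  f''(-14/3) = 14 > 0 → local minimum
  f''(0) = -14 < 0 → local maximum

Critical points: x = -14/3 (local minimum); x = 0 (local maximum)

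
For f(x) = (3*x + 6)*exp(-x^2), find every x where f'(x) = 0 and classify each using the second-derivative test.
f'(x) = 3*(-2*x*(x + 2) + 1)*exp(-x^2)

Solve f'(x) = 0:
  f'(x) = (-6*x^2 - 12*x + 3)·exp(-x^2) and exp(-x^2) > 0 for every x, so f'(x) = 0 ⇔ -6*x^2 - 12*x + 3 = 0.
  Factor: -6*x^2 - 12*x + 3 = -3*(2*x^2 + 4*x - 1); 2*x^2 + 4*x - 1 = 0 has no rational roots; quadratic formula: x = (-4 ± √24)/4.
  ⇒ x = -sqrt(6)/2 - 1 ≈ -2.2247, -1 + sqrt(6)/2 ≈ 0.2247

f''(x) = 6*(2*x^2*(x + 2) - 3*x - 2)*exp(-x^2)
Second-derivative test at each critical point:
  f''(-2.2247) = 0.1042 > 0 → local minimum
  f''(0.2247) = -13.9730 < 0 → local maximum

Critical points: x = -sqrt(6)/2 - 1 ≈ -2.2247 (local minimum); x = -1 + sqrt(6)/2 ≈ 0.2247 (local maximum)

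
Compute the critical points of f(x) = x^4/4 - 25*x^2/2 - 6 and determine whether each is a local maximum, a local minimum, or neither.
f'(x) = x*(x^2 - 25)

Solve f'(x) = 0:
  Factor: x^3 - 25*x = x*(x - 5)*(x + 5) = 0.
  ⇒ x = -5, 0, 5

f''(x) = 3*x^2 - 25
Second-derivative test at each critical point:
  f''(-5) = 50 > 0 → local minimum
  f''(0) = -25 < 0 → local maximum
  f''(5) = 50 > 0 → local minimum

Critical points: x = -5 (local minimum); x = 0 (local maximum); x = 5 (local minimum)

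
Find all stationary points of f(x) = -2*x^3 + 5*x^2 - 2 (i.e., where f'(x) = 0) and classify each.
f'(x) = 2*x*(5 - 3*x)

Solve f'(x) = 0:
  Factor: -6*x^2 + 10*x = -2*x*(3*x - 5) = 0.
  ⇒ x = 0, 5/3

f''(x) = 10 - 12*x
Second-derivative test at each critical point:
  f''(0) = 10 > 0 → local minimum
  f''(5/3) = -10 < 0 → local maximum

Critical points: x = 0 (local minimum); x = 5/3 (local maximum)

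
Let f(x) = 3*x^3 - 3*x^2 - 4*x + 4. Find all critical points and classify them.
f'(x) = 9*x^2 - 6*x - 4

Solve f'(x) = 0:
  9*x^2 - 6*x - 4 = 0 has no rational roots; quadratic formula: x = (6 ± √180)/18.
  ⇒ x = 1/3 - sqrt(5)/3 ≈ -0.4120, 1/3 + sqrt(5)/3 ≈ 1.0787

f''(x) = 18*x - 6
Second-derivative test at each critical point:
  f''(-0.4120) = -13.4164 < 0 → local maximum
  f''(1.0787) = 13.4164 > 0 → local minimum

Critical points: x = 1/3 - sqrt(5)/3 ≈ -0.4120 (local maximum); x = 1/3 + sqrt(5)/3 ≈ 1.0787 (local minimum)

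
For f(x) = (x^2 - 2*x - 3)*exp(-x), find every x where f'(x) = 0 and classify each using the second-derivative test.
f'(x) = (-x^2 + 4*x + 1)*exp(-x)

Solve f'(x) = 0:
  f'(x) = (-x^2 + 4*x + 1)·exp(-x) and exp(-x) > 0 for every x, so f'(x) = 0 ⇔ -x^2 + 4*x + 1 = 0.
  x^2 - 4*x - 1 = 0 has no rational roots; quadratic formula: x = (4 ± √20)/2.
  ⇒ x = 2 - sqrt(5) ≈ -0.2361, 2 + sqrt(5) ≈ 4.2361

f''(x) = (x^2 - 6*x + 3)*exp(-x)
Second-derivative test at each critical point:
  f''(-0.2361) = 5.6629 > 0 → local minimum
  f''(4.2361) = -0.0647 < 0 → local maximum

Critical points: x = 2 - sqrt(5) ≈ -0.2361 (local minimum); x = 2 + sqrt(5) ≈ 4.2361 (local maximum)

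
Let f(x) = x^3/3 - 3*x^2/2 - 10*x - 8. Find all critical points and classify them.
f'(x) = x^2 - 3*x - 10

Solve f'(x) = 0:
  Factor: x^2 - 3*x - 10 = (x - 5)*(x + 2) = 0.
  ⇒ x = -2, 5

f''(x) = 2*x - 3
Second-derivative test at each critical point:
  f''(-2) = -7 < 0 → local maximum
  f''(5) = 7 > 0 → local minimum

Critical points: x = -2 (local maximum); x = 5 (local minimum)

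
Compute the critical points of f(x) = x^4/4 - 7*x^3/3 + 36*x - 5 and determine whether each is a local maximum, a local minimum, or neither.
f'(x) = x^3 - 7*x^2 + 36

Solve f'(x) = 0:
  Factor: x^3 - 7*x^2 + 36 = (x - 6)*(x - 3)*(x + 2) = 0.
  ⇒ x = -2, 3, 6

f''(x) = x*(3*x - 14)
Second-derivative test at each critical point:
  f''(-2) = 40 > 0 → local minimum
  f''(3) = -15 < 0 → local maximum
  f''(6) = 24 > 0 → local minimum

Critical points: x = -2 (local minimum); x = 3 (local maximum); x = 6 (local minimum)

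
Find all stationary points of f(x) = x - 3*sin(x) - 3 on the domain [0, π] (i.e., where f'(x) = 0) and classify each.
f'(x) = 1 - 3*cos(x)

Solve f'(x) = 0 on [0, π]:
  f'(x) = 0 ⇔ cos(x) = 1/3, i.e. x = ±arccos(1/3) + 2nπ; keep the solutions lying in [0, π].
  ⇒ x = acos(1/3) ≈ 1.2310

f''(x) = 3*sin(x)
Second-derivative test at each critical point:
  f''(1.2310) = 2.8284 > 0 → local minimum

Critical points: x = acos(1/3) ≈ 1.2310 (local minimum)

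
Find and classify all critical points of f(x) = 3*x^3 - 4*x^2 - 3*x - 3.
f'(x) = 9*x^2 - 8*x - 3

Solve f'(x) = 0:
  9*x^2 - 8*x - 3 = 0 has no rational roots; quadratic formula: x = (8 ± √172)/18.
  ⇒ x = 4/9 - sqrt(43)/9 ≈ -0.2842, 4/9 + sqrt(43)/9 ≈ 1.1730

f''(x) = 18*x - 8
Second-derivative test at each critical point:
  f''(-0.2842) = -13.1149 < 0 → local maximum
  f''(1.1730) = 13.1149 > 0 → local minimum

Critical points: x = 4/9 - sqrt(43)/9 ≈ -0.2842 (local maximum); x = 4/9 + sqrt(43)/9 ≈ 1.1730 (local minimum)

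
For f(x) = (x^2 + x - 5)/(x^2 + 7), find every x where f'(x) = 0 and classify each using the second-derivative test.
f'(x) = (-x^2 + 24*x + 7)/(x^4 + 14*x^2 + 49)

Solve f'(x) = 0:
  f'(x) = -(x^2 - 24*x - 7)/(x^2 + 7)^2; the denominator is positive wherever f is defined, so f'(x) = 0 ⇔ -x^2 + 24*x + 7 = 0.
  x^2 - 24*x - 7 = 0 has no rational roots; quadratic formula: x = (24 ± √604)/2.
  ⇒ x = 12 - sqrt(151) ≈ -0.2882, 12 + sqrt(151) ≈ 24.2882

f''(x) = 2*(x^3 - 36*x^2 - 21*x + 84)/(x^6 + 21*x^4 + 147*x^2 + 343)
Second-derivative test at each critical point:
  f''(-0.2882) = 0.4899 > 0 → local minimum
  f''(24.2882) = -6.897e-05 < 0 → local maximum

Critical points: x = 12 - sqrt(151) ≈ -0.2882 (local minimum); x = 12 + sqrt(151) ≈ 24.2882 (local maximum)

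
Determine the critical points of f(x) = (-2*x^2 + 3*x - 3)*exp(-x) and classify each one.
f'(x) = (2*x^2 - 7*x + 6)*exp(-x)

Solve f'(x) = 0:
  f'(x) = (2*x^2 - 7*x + 6)·exp(-x) and exp(-x) > 0 for every x, so f'(x) = 0 ⇔ 2*x^2 - 7*x + 6 = 0.
  Factor: 2*x^2 - 7*x + 6 = (x - 2)*(2*x - 3) = 0.
  ⇒ x = 3/2, 2

f''(x) = (-2*x^2 + 11*x - 13)*exp(-x)
Second-derivative test at each critical point:
  f''(3/2) = -0.2231 < 0 → local maximum
  f''(2) = 0.1353 > 0 → local minimum

Critical points: x = 3/2 (local maximum); x = 2 (local minimum)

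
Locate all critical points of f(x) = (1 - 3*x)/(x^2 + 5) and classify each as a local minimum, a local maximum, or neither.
f'(x) = (3*x^2 - 2*x - 15)/(x^4 + 10*x^2 + 25)

Solve f'(x) = 0:
  f'(x) = (3*x^2 - 2*x - 15)/(x^2 + 5)^2; the denominator is positive wherever f is defined, so f'(x) = 0 ⇔ 3*x^2 - 2*x - 15 = 0.
  3*x^2 - 2*x - 15 = 0 has no rational roots; quadratic formula: x = (2 ± √184)/6.
  ⇒ x = 1/3 - sqrt(46)/3 ≈ -1.9274, 1/3 + sqrt(46)/3 ≈ 2.5941

f''(x) = 2*(4*x^2*(1 - 3*x) + (9*x - 1)*(x^2 + 5))/(x^2 + 5)^3
Second-derivative test at each critical point:
  f''(-1.9274) = -0.1786 < 0 → local maximum
  f''(2.5941) = 0.0986 > 0 → local minimum

Critical points: x = 1/3 - sqrt(46)/3 ≈ -1.9274 (local maximum); x = 1/3 + sqrt(46)/3 ≈ 2.5941 (local minimum)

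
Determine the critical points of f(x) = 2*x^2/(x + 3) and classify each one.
f'(x) = 2*x*(x + 6)/(x^2 + 6*x + 9)

Solve f'(x) = 0:
  f'(x) = 2*x*(x + 6)/(x + 3)^2; the denominator is positive wherever f is defined, so f'(x) = 0 ⇔ 2*x^2 + 12*x = 0.
  Factor: 2*x^2 + 12*x = 2*x*(x + 6) = 0.
  ⇒ x = -6, 0

f''(x) = 36/(x^3 + 9*x^2 + 27*x + 27)
Second-derivative test at each critical point:
  f''(-6) = -4/3 < 0 → local maximum
  f''(0) = 4/3 > 0 → local minimum

Critical points: x = -6 (local maximum); x = 0 (local minimum)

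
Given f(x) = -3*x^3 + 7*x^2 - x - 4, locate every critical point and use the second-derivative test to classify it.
f'(x) = -9*x^2 + 14*x - 1

Solve f'(x) = 0:
  9*x^2 - 14*x + 1 = 0 has no rational roots; quadratic formula: x = (14 ± √160)/18.
  ⇒ x = 7/9 - 2*sqrt(10)/9 ≈ 0.0750, 2*sqrt(10)/9 + 7/9 ≈ 1.4805

f''(x) = 14 - 18*x
Second-derivative test at each critical point:
  f''(0.0750) = 12.6491 > 0 → local minimum
  f''(1.4805) = -12.6491 < 0 → local maximum

Critical points: x = 7/9 - 2*sqrt(10)/9 ≈ 0.0750 (local minimum); x = 2*sqrt(10)/9 + 7/9 ≈ 1.4805 (local maximum)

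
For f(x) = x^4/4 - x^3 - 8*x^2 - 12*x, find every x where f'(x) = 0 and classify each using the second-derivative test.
f'(x) = x^3 - 3*x^2 - 16*x - 12

Solve f'(x) = 0:
  Factor: x^3 - 3*x^2 - 16*x - 12 = (x - 6)*(x + 1)*(x + 2) = 0.
  ⇒ x = -2, -1, 6

f''(x) = 3*x^2 - 6*x - 16
Second-derivative test at each critical point:
  f''(-2) = 8 > 0 → local minimum
  f''(-1) = -7 < 0 → local maximum
  f''(6) = 56 > 0 → local minimum

Critical points: x = -2 (local minimum); x = -1 (local maximum); x = 6 (local minimum)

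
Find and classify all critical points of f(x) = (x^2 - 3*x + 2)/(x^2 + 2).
f'(x) = 3*(x^2 - 2)/(x^4 + 4*x^2 + 4)

Solve f'(x) = 0:
  f'(x) = 3*(x^2 - 2)/(x^2 + 2)^2; the denominator is positive wherever f is defined, so f'(x) = 0 ⇔ 3*x^2 - 6 = 0.
  Factor: 3*x^2 - 6 = 3*(x^2 - 2); x^2 - 2 = 0 has no rational roots; quadratic formula: x = (0 ± √8)/2.
  ⇒ x = -sqrt(2) ≈ -1.4142, sqrt(2) ≈ 1.4142

f''(x) = 6*x*(6 - x^2)/(x^6 + 6*x^4 + 12*x^2 + 8)
Second-derivative test at each critical point:
  f''(-1.4142) = -0.5303 < 0 → local maximum
  f''(1.4142) = 0.5303 > 0 → local minimum

Critical points: x = -sqrt(2) ≈ -1.4142 (local maximum); x = sqrt(2) ≈ 1.4142 (local minimum)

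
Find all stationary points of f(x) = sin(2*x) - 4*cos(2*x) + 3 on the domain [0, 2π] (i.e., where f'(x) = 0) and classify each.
f'(x) = 8*sin(2*x) + 2*cos(2*x)

Solve f'(x) = 0 on [0, 2π]:
  f'(x) = 0 ⇔ cos(2*x) = -4*sin(2*x) ⇔ tan(2*x) = -1/4, i.e. 2*x = arctan(-1/4) + nπ; keep the solutions lying in [0, 2π].
  ⇒ x = -atan(1/4)/2 + pi/2 ≈ 1.4483, pi - atan(1/4)/2 ≈ 3.0191, -atan(1/4)/2 + 3*pi/2 ≈ 4.5899, -atan(1/4)/2 + 2*pi ≈ 6.1607

f''(x) = -4*sin(2*x) + 16*cos(2*x)
Second-derivative test at each critical point:
  f''(1.4483) = -16.4924 < 0 → local maximum
  f''(3.0191) = 16.4924 > 0 → local minimum
  f''(4.5899) = -16.4924 < 0 → local maximum
  f''(6.1607) = 16.4924 > 0 → local minimum

Critical points: x = -atan(1/4)/2 + pi/2 ≈ 1.4483 (local maximum); x = pi - atan(1/4)/2 ≈ 3.0191 (local minimum); x = -atan(1/4)/2 + 3*pi/2 ≈ 4.5899 (local maximum); x = -atan(1/4)/2 + 2*pi ≈ 6.1607 (local minimum)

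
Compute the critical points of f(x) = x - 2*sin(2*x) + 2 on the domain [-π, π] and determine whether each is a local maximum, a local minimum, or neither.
f'(x) = 1 - 4*cos(2*x)

Solve f'(x) = 0 on [-π, π]:
  f'(x) = 0 ⇔ cos(2*x) = 1/4, i.e. 2*x = ±arccos(1/4) + 2nπ; keep the solutions lying in [-π, π].
  ⇒ x = -pi + acos(1/4)/2 ≈ -2.4825, -acos(1/4)/2 ≈ -0.6591, acos(1/4)/2 ≈ 0.6591, pi - acos(1/4)/2 ≈ 2.4825

f''(x) = 8*sin(2*x)
Second-derivative test at each critical point:
  f''(-2.4825) = 7.7460 > 0 → local minimum
  f''(-0.6591) = -7.7460 < 0 → local maximum
  f''(0.6591) = 7.7460 > 0 → local minimum
  f''(2.4825) = -7.7460 < 0 → local maximum

Critical points: x = -pi + acos(1/4)/2 ≈ -2.4825 (local minimum); x = -acos(1/4)/2 ≈ -0.6591 (local maximum); x = acos(1/4)/2 ≈ 0.6591 (local minimum); x = pi - acos(1/4)/2 ≈ 2.4825 (local maximum)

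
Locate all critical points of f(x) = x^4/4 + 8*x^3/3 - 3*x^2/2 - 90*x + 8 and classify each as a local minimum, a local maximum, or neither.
f'(x) = x^3 + 8*x^2 - 3*x - 90

Solve f'(x) = 0:
  Factor: x^3 + 8*x^2 - 3*x - 90 = (x - 3)*(x + 5)*(x + 6) = 0.
  ⇒ x = -6, -5, 3

f''(x) = 3*x^2 + 16*x - 3
Second-derivative test at each critical point:
  f''(-6) = 9 > 0 → local minimum
  f''(-5) = -8 < 0 → local maximum
  f''(3) = 72 > 0 → local minimum

Critical points: x = -6 (local minimum); x = -5 (local maximum); x = 3 (local minimum)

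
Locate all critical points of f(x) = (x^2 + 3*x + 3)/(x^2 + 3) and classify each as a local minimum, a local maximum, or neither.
f'(x) = 3*(3 - x^2)/(x^4 + 6*x^2 + 9)

Solve f'(x) = 0:
  f'(x) = -3*(x^2 - 3)/(x^2 + 3)^2; the denominator is positive wherever f is defined, so f'(x) = 0 ⇔ 9 - 3*x^2 = 0.
  Factor: 9 - 3*x^2 = -3*(x^2 - 3); x^2 - 3 = 0 has no rational roots; quadratic formula: x = (0 ± √12)/2.
  ⇒ x = -sqrt(3) ≈ -1.7321, sqrt(3) ≈ 1.7321

f''(x) = 6*x*(x^2 - 9)/(x^6 + 9*x^4 + 27*x^2 + 27)
Second-derivative test at each critical point:
  f''(-1.7321) = 0.2887 > 0 → local minimum
  f''(1.7321) = -0.2887 < 0 → local maximum

Critical points: x = -sqrt(3) ≈ -1.7321 (local minimum); x = sqrt(3) ≈ 1.7321 (local maximum)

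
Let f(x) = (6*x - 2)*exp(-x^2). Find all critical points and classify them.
f'(x) = 2*(-2*x*(3*x - 1) + 3)*exp(-x^2)

Solve f'(x) = 0:
  f'(x) = (-12*x^2 + 4*x + 6)·exp(-x^2) and exp(-x^2) > 0 for every x, so f'(x) = 0 ⇔ -12*x^2 + 4*x + 6 = 0.
  Factor: -12*x^2 + 4*x + 6 = -2*(6*x^2 - 2*x - 3); 6*x^2 - 2*x - 3 = 0 has no rational roots; quadratic formula: x = (2 ± √76)/12.
  ⇒ x = 1/6 - sqrt(19)/6 ≈ -0.5598, 1/6 + sqrt(19)/6 ≈ 0.8931

f''(x) = 4*(2*x^2*(3*x - 1) - 9*x + 1)*exp(-x^2)
Second-derivative test at each critical point:
  f''(-0.5598) = 12.7447 > 0 → local minimum
  f''(0.8931) = -7.8522 < 0 → local maximum

Critical points: x = 1/6 - sqrt(19)/6 ≈ -0.5598 (local minimum); x = 1/6 + sqrt(19)/6 ≈ 0.8931 (local maximum)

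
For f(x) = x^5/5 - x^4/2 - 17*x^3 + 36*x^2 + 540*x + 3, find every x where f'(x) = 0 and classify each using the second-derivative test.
f'(x) = x^4 - 2*x^3 - 51*x^2 + 72*x + 540

Solve f'(x) = 0:
  Factor: x^4 - 2*x^3 - 51*x^2 + 72*x + 540 = (x - 6)*(x - 5)*(x + 3)*(x + 6) = 0.
  ⇒ x = -6, -3, 5, 6

f''(x) = 4*x^3 - 6*x^2 - 102*x + 72
Second-derivative test at each critical point:
  f''(-6) = -396 < 0 → local maximum
  f''(-3) = 216 > 0 → local minimum
  f''(5) = -88 < 0 → local maximum
  f''(6) = 108 > 0 → local minimum

Critical points: x = -6 (local maximum); x = -3 (local minimum); x = 5 (local maximum); x = 6 (local minimum)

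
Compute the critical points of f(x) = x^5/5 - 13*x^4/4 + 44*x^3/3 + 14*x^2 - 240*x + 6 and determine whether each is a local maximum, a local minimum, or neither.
f'(x) = x^4 - 13*x^3 + 44*x^2 + 28*x - 240

Solve f'(x) = 0:
  Factor: x^4 - 13*x^3 + 44*x^2 + 28*x - 240 = (x - 6)*(x - 5)*(x - 4)*(x + 2) = 0.
  ⇒ x = -2, 4, 5, 6

f''(x) = 4*x^3 - 39*x^2 + 88*x + 28
Second-derivative test at each critical point:
  f''(-2) = -336 < 0 → local maximum
  f''(4) = 12 > 0 → local minimum
  f''(5) = -7 < 0 → local maximum
  f''(6) = 16 > 0 → local minimum

Critical points: x = -2 (local maximum); x = 4 (local minimum); x = 5 (local maximum); x = 6 (local minimum)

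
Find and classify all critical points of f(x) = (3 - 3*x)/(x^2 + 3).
f'(x) = 3*(-x^2 + 2*x*(x - 1) - 3)/(x^2 + 3)^2

Solve f'(x) = 0:
  f'(x) = 3*(x - 3)*(x + 1)/(x^2 + 3)^2; the denominator is positive wherever f is defined, so f'(x) = 0 ⇔ 3*x^2 - 6*x - 9 = 0.
  Factor: 3*x^2 - 6*x - 9 = 3*(x - 3)*(x + 1) = 0.
  ⇒ x = -1, 3

f''(x) = 6*(4*x^2*(1 - x) + (3*x - 1)*(x^2 + 3))/(x^2 + 3)^3
Second-derivative test at each critical point:
  f''(-1) = -3/4 < 0 → local maximum
  f''(3) = 1/12 > 0 → local minimum

Critical points: x = -1 (local maximum); x = 3 (local minimum)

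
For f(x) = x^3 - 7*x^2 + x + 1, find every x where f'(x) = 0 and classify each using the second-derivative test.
f'(x) = 3*x^2 - 14*x + 1

Solve f'(x) = 0:
  3*x^2 - 14*x + 1 = 0 has no rational roots; quadratic formula: x = (14 ± √184)/6.
  ⇒ x = 7/3 - sqrt(46)/3 ≈ 0.0726, sqrt(46)/3 + 7/3 ≈ 4.5941

f''(x) = 6*x - 14
Second-derivative test at each critical point:
  f''(0.0726) = -13.5647 < 0 → local maximum
  f''(4.5941) = 13.5647 > 0 → local minimum

Critical points: x = 7/3 - sqrt(46)/3 ≈ 0.0726 (local maximum); x = sqrt(46)/3 + 7/3 ≈ 4.5941 (local minimum)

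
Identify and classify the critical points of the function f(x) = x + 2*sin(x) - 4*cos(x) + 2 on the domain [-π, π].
f'(x) = 4*sin(x) + 2*cos(x) + 1

Solve f'(x) = 0 on [-π, π]:
  f'(x) = 0 ⇔ 4*sin(x) + 2*cos(x) = -1. Write the left side as R·cos(x + φ) with R = √(2² + (-4)²) = 2*sqrt(5), cos φ = sqrt(5)/5, sin φ = -2*sqrt(5)/5; then cos(x + φ) = -sqrt(5)/10. Solve for x and keep the solutions lying in [-π, π].
  ⇒ x = atan((-sqrt(19) - 2)/(-1 + 2*sqrt(19))) ≈ -0.6892, atan((-2 + sqrt(19))/(-2*sqrt(19) - 1)) + pi ≈ 2.9035

f''(x) = -2*sin(x) + 4*cos(x)
Second-derivative test at each critical point:
  f''(-0.6892) = 4.3589 > 0 → local minimum
  f''(2.9035) = -4.3589 < 0 → local maximum

Critical points: x = atan((-sqrt(19) - 2)/(-1 + 2*sqrt(19))) ≈ -0.6892 (local minimum); x = atan((-2 + sqrt(19))/(-2*sqrt(19) - 1)) + pi ≈ 2.9035 (local maximum)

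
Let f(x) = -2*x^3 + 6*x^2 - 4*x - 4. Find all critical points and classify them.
f'(x) = -6*x^2 + 12*x - 4

Solve f'(x) = 0:
  Factor: -6*x^2 + 12*x - 4 = -2*(3*x^2 - 6*x + 2); 3*x^2 - 6*x + 2 = 0 has no rational roots; quadratic formula: x = (6 ± √12)/6.
  ⇒ x = 1 - sqrt(3)/3 ≈ 0.4226, sqrt(3)/3 + 1 ≈ 1.5774

f''(x) = 12 - 12*x
Second-derivative test at each critical point:
  f''(0.4226) = 6.9282 > 0 → local minimum
  f''(1.5774) = -6.9282 < 0 → local maximum

Critical points: x = 1 - sqrt(3)/3 ≈ 0.4226 (local minimum); x = sqrt(3)/3 + 1 ≈ 1.5774 (local maximum)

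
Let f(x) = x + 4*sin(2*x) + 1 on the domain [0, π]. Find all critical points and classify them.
f'(x) = 8*cos(2*x) + 1

Solve f'(x) = 0 on [0, π]:
  f'(x) = 0 ⇔ cos(2*x) = -1/8, i.e. 2*x = ±arccos(-1/8) + 2nπ; keep the solutions lying in [0, π].
  ⇒ x = acos(-1/8)/2 ≈ 0.8481, pi - acos(-1/8)/2 ≈ 2.2935

f''(x) = -16*sin(2*x)
Second-derivative test at each critical point:
  f''(0.8481) = -15.8745 < 0 → local maximum
  f''(2.2935) = 15.8745 > 0 → local minimum

Critical points: x = acos(-1/8)/2 ≈ 0.8481 (local maximum); x = pi - acos(-1/8)/2 ≈ 2.2935 (local minimum)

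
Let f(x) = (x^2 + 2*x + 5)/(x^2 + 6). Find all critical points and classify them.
f'(x) = 2*(-x^2 + x + 6)/(x^4 + 12*x^2 + 36)

Solve f'(x) = 0:
  f'(x) = -2*(x - 3)*(x + 2)/(x^2 + 6)^2; the denominator is positive wherever f is defined, so f'(x) = 0 ⇔ -2*x^2 + 2*x + 12 = 0.
  Factor: -2*x^2 + 2*x + 12 = -2*(x - 3)*(x + 2) = 0.
  ⇒ x = -2, 3

f''(x) = 2*(2*x^3 - 3*x^2 - 36*x + 6)/(x^6 + 18*x^4 + 108*x^2 + 216)
Second-derivative test at each critical point:
  f''(-2) = 1/10 > 0 → local minimum
  f''(3) = -2/45 < 0 → local maximum

Critical points: x = -2 (local minimum); x = 3 (local maximum)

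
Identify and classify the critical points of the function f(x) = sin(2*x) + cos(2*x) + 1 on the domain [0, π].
f'(x) = 2*sqrt(2)*cos(2*x + pi/4)

Solve f'(x) = 0 on [0, π]:
  f'(x) = 0 ⇔ cos(2*x) = sin(2*x) ⇔ tan(2*x) = 1, i.e. 2*x = arctan(1) + nπ; keep the solutions lying in [0, π].
  ⇒ x = pi/8 ≈ 0.3927, 5*pi/8 ≈ 1.9635

f''(x) = -4*sqrt(2)*sin(2*x + pi/4)
Second-derivative test at each critical point:
  f''(0.3927) = -5.6569 < 0 → local maximum
  f''(1.9635) = 5.6569 > 0 → local minimum

Critical points: x = pi/8 ≈ 0.3927 (local maximum); x = 5*pi/8 ≈ 1.9635 (local minimum)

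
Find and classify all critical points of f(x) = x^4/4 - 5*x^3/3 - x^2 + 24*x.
f'(x) = x^3 - 5*x^2 - 2*x + 24

Solve f'(x) = 0:
  Factor: x^3 - 5*x^2 - 2*x + 24 = (x - 4)*(x - 3)*(x + 2) = 0.
  ⇒ x = -2, 3, 4

f''(x) = 3*x^2 - 10*x - 2
Second-derivative test at each critical point:
  f''(-2) = 30 > 0 → local minimum
  f''(3) = -5 < 0 → local maximum
  f''(4) = 6 > 0 → local minimum

Critical points: x = -2 (local minimum); x = 3 (local maximum); x = 4 (local minimum)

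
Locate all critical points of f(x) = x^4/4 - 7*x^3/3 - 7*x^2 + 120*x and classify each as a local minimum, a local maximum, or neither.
f'(x) = x^3 - 7*x^2 - 14*x + 120

Solve f'(x) = 0:
  Factor: x^3 - 7*x^2 - 14*x + 120 = (x - 6)*(x - 5)*(x + 4) = 0.
  ⇒ x = -4, 5, 6

f''(x) = 3*x^2 - 14*x - 14
Second-derivative test at each critical point:
  f''(-4) = 90 > 0 → local minimum
  f''(5) = -9 < 0 → local maximum
  f''(6) = 10 > 0 → local minimum

Critical points: x = -4 (local minimum); x = 5 (local maximum); x = 6 (local minimum)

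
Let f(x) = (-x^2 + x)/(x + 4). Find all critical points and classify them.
f'(x) = (-x^2 - 8*x + 4)/(x^2 + 8*x + 16)

Solve f'(x) = 0:
  f'(x) = -(x^2 + 8*x - 4)/(x + 4)^2; the denominator is positive wherever f is defined, so f'(x) = 0 ⇔ -x^2 - 8*x + 4 = 0.
  x^2 + 8*x - 4 = 0 has no rational roots; quadratic formula: x = (-8 ± √80)/2.
  ⇒ x = -2*sqrt(5) - 4 ≈ -8.4721, -4 + 2*sqrt(5) ≈ 0.4721

f''(x) = -40/(x^3 + 12*x^2 + 48*x + 64)
Second-derivative test at each critical point:
  f''(-8.4721) = 0.4472 > 0 → local minimum
  f''(0.4721) = -0.4472 < 0 → local maximum

Critical points: x = -2*sqrt(5) - 4 ≈ -8.4721 (local minimum); x = -4 + 2*sqrt(5) ≈ 0.4721 (local maximum)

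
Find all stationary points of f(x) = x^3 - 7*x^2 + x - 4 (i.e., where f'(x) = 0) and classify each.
f'(x) = 3*x^2 - 14*x + 1

Solve f'(x) = 0:
  3*x^2 - 14*x + 1 = 0 has no rational roots; quadratic formula: x = (14 ± √184)/6.
  ⇒ x = 7/3 - sqrt(46)/3 ≈ 0.0726, sqrt(46)/3 + 7/3 ≈ 4.5941

f''(x) = 6*x - 14
Second-derivative test at each critical point:
  f''(0.0726) = -13.5647 < 0 → local maximum
  f''(4.5941) = 13.5647 > 0 → local minimum

Critical points: x = 7/3 - sqrt(46)/3 ≈ 0.0726 (local maximum); x = sqrt(46)/3 + 7/3 ≈ 4.5941 (local minimum)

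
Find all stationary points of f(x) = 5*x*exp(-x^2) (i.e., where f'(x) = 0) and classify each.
f'(x) = 5*(1 - 2*x^2)*exp(-x^2)

Solve f'(x) = 0:
  f'(x) = (5 - 10*x^2)·exp(-x^2) and exp(-x^2) > 0 for every x, so f'(x) = 0 ⇔ 5 - 10*x^2 = 0.
  Factor: 5 - 10*x^2 = -5*(2*x^2 - 1); 2*x^2 - 1 = 0 has no rational roots; quadratic formula: x = (0 ± √8)/4.
  ⇒ x = -sqrt(2)/2 ≈ -0.7071, sqrt(2)/2 ≈ 0.7071

f''(x) = (20*x^3 - 30*x)*exp(-x^2)
Second-derivative test at each critical point:
  f''(-0.7071) = 8.5776 > 0 → local minimum
  f''(0.7071) = -8.5776 < 0 → local maximum

Critical points: x = -sqrt(2)/2 ≈ -0.7071 (local minimum); x = sqrt(2)/2 ≈ 0.7071 (local maximum)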